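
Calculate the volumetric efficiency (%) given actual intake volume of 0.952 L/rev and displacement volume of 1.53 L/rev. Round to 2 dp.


eta_v = (V_actual / V_disp) * 100
Ratio = 0.952 / 1.53 = 0.6222
eta_v = 0.6222 * 100 = 62.22%


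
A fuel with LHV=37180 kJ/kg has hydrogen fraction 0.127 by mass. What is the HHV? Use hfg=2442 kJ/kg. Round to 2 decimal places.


HHV = LHV + hfg * 9 * H
Water addition = 2442 * 9 * 0.127 = 2791.206 kJ/kg
HHV = 37180 + 2791.206 = 39971.21 kJ/kg


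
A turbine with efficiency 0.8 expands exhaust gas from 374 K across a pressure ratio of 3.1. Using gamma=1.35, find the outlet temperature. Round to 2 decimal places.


T_out = T_in * (1 - eta * (1 - PR^(-(gamma-1)/gamma)))
Exponent = -(1.35-1)/1.35 = -0.25925926
PR^exp = 3.1^(-0.25925926) = 0.74577862
Factor = 1 - 0.8*(1 - 0.74577862) = 0.79662290
T_out = 374 * 0.79662290 = 297.94 K


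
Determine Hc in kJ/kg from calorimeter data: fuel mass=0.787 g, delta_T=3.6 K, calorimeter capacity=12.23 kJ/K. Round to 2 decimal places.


Hc = C_cal * delta_T / m_fuel
Q_released = 12.23 * 3.6 = 44.0280 kJ
m_fuel = 0.787 g = 0.787/1000 kg = 0.000787 kg
Hc = 44.0280 / 0.000787 = 55944.09 kJ/kg


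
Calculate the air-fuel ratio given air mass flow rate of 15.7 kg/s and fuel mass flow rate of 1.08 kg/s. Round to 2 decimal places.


AFR = m_air / m_fuel
AFR = 15.7 / 1.08 = 14.54


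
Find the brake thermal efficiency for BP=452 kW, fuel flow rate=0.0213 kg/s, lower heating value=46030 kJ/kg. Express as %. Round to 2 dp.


eta_BTE = (BP / (mf * LHV)) * 100
Denominator = 0.0213 * 46030 = 980.4390 kW
eta_BTE = (452 / 980.4390) * 100 = 46.10%


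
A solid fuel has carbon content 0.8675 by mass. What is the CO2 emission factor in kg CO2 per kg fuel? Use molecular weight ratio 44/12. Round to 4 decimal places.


EF = C_frac * (M_CO2 / M_C)
EF = 0.8675 * (44/12)
EF = 0.8675 * 3.666667 = 3.1808 kg_CO2/kg_fuel


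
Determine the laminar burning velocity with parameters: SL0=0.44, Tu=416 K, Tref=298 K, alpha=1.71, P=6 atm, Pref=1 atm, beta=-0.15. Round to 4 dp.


SL = SL0 * (Tu/Tref)^alpha * (P/Pref)^beta
T ratio = 416/298 = 1.39597315
(T ratio)^alpha = 1.39597315^1.71 = 1.769049
(P/Pref)^beta = 6^(-0.15) = 0.764324
SL = 0.44 * 1.769049 * 0.764324 = 0.5949 m/s


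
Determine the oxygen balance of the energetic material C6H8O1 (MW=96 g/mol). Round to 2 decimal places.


OB = -1600 * (2C + H/2 - O) / MW
Inner = 2*6 + 8/2 - 1 = 15.00
OB = -1600 * 15.00 / 96 = -250.00%


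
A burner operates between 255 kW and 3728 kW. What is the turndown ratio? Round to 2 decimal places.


TDR = Q_max / Q_min
TDR = 3728 / 255 = 14.62


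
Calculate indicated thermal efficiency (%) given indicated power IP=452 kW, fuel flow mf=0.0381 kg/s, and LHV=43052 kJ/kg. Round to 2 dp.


eta_ith = (IP / (mf * LHV)) * 100
Denominator = 0.0381 * 43052 = 1640.2812 kW
eta_ith = (452 / 1640.2812) * 100 = 27.56%


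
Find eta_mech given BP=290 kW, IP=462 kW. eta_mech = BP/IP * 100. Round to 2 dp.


eta_mech = (BP / IP) * 100
Ratio = 290 / 462 = 0.6277
eta_mech = 0.6277 * 100 = 62.77%


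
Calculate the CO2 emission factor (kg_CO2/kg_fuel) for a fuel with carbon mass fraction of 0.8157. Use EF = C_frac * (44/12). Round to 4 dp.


EF = C_frac * (M_CO2 / M_C)
EF = 0.8157 * (44/12)
EF = 0.8157 * 3.666667 = 2.9909 kg_CO2/kg_fuel


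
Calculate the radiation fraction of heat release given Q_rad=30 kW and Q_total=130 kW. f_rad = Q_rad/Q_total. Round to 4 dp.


f_rad = Q_rad / Q_total
f_rad = 30 / 130 = 0.2308


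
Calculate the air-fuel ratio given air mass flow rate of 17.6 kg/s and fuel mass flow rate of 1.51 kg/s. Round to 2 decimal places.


AFR = m_air / m_fuel
AFR = 17.6 / 1.51 = 11.66


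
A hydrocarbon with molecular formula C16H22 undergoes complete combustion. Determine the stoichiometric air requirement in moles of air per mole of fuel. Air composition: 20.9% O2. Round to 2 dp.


Balanced combustion: C16H22 + 21.5 O2 -> 16 CO2 + 11 H2O
O2 needed = C + H/4 = 16 + 22/4 = 21.50 moles
Air moles = O2 / 0.209 = 21.50 / 0.209 = 102.87 moles air


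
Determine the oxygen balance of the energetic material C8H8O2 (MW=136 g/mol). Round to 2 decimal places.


OB = -1600 * (2C + H/2 - O) / MW
Inner = 2*8 + 8/2 - 2 = 18.00
OB = -1600 * 18.00 / 136 = -211.76%


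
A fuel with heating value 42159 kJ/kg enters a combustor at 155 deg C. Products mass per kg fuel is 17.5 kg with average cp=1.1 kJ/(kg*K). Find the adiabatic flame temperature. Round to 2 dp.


T_ad = T_in + Hc / (m_p * cp)
Denominator = 17.5 * 1.1 = 19.2500
Temperature rise = 42159 / 19.2500 = 2190.08 K
T_ad = 155 + 2190.08 = 2345.08 deg C


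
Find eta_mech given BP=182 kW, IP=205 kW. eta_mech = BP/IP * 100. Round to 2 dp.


eta_mech = (BP / IP) * 100
Ratio = 182 / 205 = 0.8878
eta_mech = 0.8878 * 100 = 88.78%


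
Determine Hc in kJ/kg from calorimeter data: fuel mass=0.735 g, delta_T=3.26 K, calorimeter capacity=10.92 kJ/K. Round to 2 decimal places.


Hc = C_cal * delta_T / m_fuel
Q_released = 10.92 * 3.26 = 35.5992 kJ
m_fuel = 0.735 g = 0.735/1000 kg = 0.000735 kg
Hc = 35.5992 / 0.000735 = 48434.29 kJ/kg


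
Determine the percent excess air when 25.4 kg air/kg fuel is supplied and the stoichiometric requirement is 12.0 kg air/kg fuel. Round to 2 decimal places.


Excess air = actual - stoichiometric = 25.4 - 12.0 = 13.40 kg/kg fuel
Excess air % = (excess / stoich) * 100 = (13.40 / 12.0) * 100 = 111.67%


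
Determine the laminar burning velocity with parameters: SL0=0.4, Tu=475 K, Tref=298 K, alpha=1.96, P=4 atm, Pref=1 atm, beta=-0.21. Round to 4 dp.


SL = SL0 * (Tu/Tref)^alpha * (P/Pref)^beta
T ratio = 475/298 = 1.59395973
(T ratio)^alpha = 1.59395973^1.96 = 2.493765
(P/Pref)^beta = 4^(-0.21) = 0.747425
SL = 0.4 * 2.493765 * 0.747425 = 0.7456 m/s


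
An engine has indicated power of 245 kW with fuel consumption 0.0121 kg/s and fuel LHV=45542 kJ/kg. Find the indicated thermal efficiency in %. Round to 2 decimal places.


eta_ith = (IP / (mf * LHV)) * 100
Denominator = 0.0121 * 45542 = 551.0582 kW
eta_ith = (245 / 551.0582) * 100 = 44.46%


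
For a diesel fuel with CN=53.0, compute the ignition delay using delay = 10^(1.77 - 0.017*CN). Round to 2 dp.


delay = 10^(1.77 - 0.017*CN)
Exponent = 1.77 - 0.017*53.0 = 0.8690
delay = 10^0.8690 = 7.40 ms


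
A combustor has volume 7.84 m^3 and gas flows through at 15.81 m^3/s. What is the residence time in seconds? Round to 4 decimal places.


tau = V / Q_flow
tau = 7.84 / 15.81 = 0.4959 s


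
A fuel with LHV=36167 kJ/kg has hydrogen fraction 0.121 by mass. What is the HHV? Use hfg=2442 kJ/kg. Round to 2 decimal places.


HHV = LHV + hfg * 9 * H
Water addition = 2442 * 9 * 0.121 = 2659.338 kJ/kg
HHV = 36167 + 2659.338 = 38826.34 kJ/kg


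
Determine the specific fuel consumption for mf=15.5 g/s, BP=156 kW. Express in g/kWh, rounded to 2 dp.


SFC = (mf / BP) * 3600
Rate = 15.5 / 156 = 0.099359 g/(s*kW)
SFC = 0.099359 * 3600 = 357.69 g/kWh


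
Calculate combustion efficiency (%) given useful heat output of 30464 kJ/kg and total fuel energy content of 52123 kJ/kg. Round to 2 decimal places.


Efficiency = (Q_useful / Q_fuel) * 100
Efficiency = (30464 / 52123) * 100
Efficiency = 0.5845 * 100 = 58.45%


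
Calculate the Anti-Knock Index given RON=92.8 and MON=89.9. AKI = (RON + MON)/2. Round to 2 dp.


AKI = (RON + MON) / 2
AKI = (92.8 + 89.9) / 2
AKI = 182.7 / 2 = 91.35


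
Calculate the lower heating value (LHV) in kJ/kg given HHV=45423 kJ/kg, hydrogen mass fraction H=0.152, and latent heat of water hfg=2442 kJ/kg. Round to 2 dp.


LHV = HHV - hfg * 9 * H
Water correction = 2442 * 9 * 0.152 = 3340.656 kJ/kg
LHV = 45423 - 3340.656 = 42082.34 kJ/kg


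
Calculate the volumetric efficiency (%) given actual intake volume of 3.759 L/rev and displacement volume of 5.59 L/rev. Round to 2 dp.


eta_v = (V_actual / V_disp) * 100
Ratio = 3.759 / 5.59 = 0.6725
eta_v = 0.6725 * 100 = 67.25%


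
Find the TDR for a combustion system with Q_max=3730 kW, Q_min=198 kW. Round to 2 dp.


TDR = Q_max / Q_min
TDR = 3730 / 198 = 18.84


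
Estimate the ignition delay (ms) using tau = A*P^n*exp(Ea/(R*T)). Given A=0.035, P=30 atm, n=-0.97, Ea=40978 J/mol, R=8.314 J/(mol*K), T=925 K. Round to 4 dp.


tau = A * P^n * exp(Ea/(R*T))
P^n = 30^(-0.97) = 0.03691411
Ea/(R*T) = 40978/(8.314*925) = 5.328427
exp(Ea/(R*T)) = 206.113464
tau = 0.035 * 0.03691411 * 206.113464 = 0.2663 ms


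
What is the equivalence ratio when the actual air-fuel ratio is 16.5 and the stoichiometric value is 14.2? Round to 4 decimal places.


phi = AFR_stoich / AFR_actual
phi = 14.2 / 16.5 = 0.8606


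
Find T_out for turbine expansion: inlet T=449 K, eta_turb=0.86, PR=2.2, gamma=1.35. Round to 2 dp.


T_out = T_in * (1 - eta * (1 - PR^(-(gamma-1)/gamma)))
Exponent = -(1.35-1)/1.35 = -0.25925926
PR^exp = 2.2^(-0.25925926) = 0.81512413
Factor = 1 - 0.86*(1 - 0.81512413) = 0.84100675
T_out = 449 * 0.84100675 = 377.61 K


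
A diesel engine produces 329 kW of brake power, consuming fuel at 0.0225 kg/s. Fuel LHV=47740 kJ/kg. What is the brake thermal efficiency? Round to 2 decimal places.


eta_BTE = (BP / (mf * LHV)) * 100
Denominator = 0.0225 * 47740 = 1074.1500 kW
eta_BTE = (329 / 1074.1500) * 100 = 30.63%


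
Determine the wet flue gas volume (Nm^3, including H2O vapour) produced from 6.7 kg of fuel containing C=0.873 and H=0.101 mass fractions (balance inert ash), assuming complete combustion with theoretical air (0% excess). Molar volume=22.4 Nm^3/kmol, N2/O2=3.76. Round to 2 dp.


Per kg fuel: CO2 = (C/12 kmol)*22.4 = (0.873/12)*22.4 = 1.62960 Nm^3
Per kg fuel: H2O = (H/2 kmol)*22.4 = (0.101/2)*22.4 = 1.13120 Nm^3
O2 needed per kg fuel = C/12 + H/4 = 0.873/12 + 0.101/4 = 0.09800000 kmol
Per kg fuel: N2 = O2*3.76*22.4 = 0.09800000*3.76*22.4 = 8.25395 Nm^3
Total per kg = 1.62960 + 1.13120 + 8.25395 = 11.01475 Nm^3
Total = 11.01475 * 6.7 = 73.80 Nm^3


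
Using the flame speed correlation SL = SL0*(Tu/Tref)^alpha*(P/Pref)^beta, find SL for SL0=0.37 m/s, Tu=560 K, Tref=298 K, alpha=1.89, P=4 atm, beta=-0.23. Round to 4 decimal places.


SL = SL0 * (Tu/Tref)^alpha * (P/Pref)^beta
T ratio = 560/298 = 1.87919463
(T ratio)^alpha = 1.87919463^1.89 = 3.294630
(P/Pref)^beta = 4^(-0.23) = 0.726986
SL = 0.37 * 3.294630 * 0.726986 = 0.8862 m/s


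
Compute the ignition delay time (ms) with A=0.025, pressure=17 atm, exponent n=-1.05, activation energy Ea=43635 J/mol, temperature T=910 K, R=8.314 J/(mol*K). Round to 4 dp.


tau = A * P^n * exp(Ea/(R*T))
P^n = 17^(-1.05) = 0.05105387
Ea/(R*T) = 43635/(8.314*910) = 5.767446
exp(Ea/(R*T)) = 319.720255
tau = 0.025 * 0.05105387 * 319.720255 = 0.4081 ms


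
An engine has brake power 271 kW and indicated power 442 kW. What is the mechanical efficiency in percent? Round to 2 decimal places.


eta_mech = (BP / IP) * 100
Ratio = 271 / 442 = 0.6131
eta_mech = 0.6131 * 100 = 61.31%


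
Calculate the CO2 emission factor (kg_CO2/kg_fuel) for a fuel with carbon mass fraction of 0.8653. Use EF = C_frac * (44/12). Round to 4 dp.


EF = C_frac * (M_CO2 / M_C)
EF = 0.8653 * (44/12)
EF = 0.8653 * 3.666667 = 3.1728 kg_CO2/kg_fuel


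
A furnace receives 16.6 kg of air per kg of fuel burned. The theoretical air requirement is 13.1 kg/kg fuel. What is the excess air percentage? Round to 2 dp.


Excess air = actual - stoichiometric = 16.6 - 13.1 = 3.50 kg/kg fuel
Excess air % = (excess / stoich) * 100 = (3.50 / 13.1) * 100 = 26.72%


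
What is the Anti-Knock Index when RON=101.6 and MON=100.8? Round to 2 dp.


AKI = (RON + MON) / 2
AKI = (101.6 + 100.8) / 2
AKI = 202.4 / 2 = 101.20


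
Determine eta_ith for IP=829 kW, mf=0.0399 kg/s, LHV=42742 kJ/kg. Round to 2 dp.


eta_ith = (IP / (mf * LHV)) * 100
Denominator = 0.0399 * 42742 = 1705.4058 kW
eta_ith = (829 / 1705.4058) * 100 = 48.61%


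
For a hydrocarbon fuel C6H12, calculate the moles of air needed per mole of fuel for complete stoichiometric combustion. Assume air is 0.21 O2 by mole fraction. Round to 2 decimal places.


Balanced combustion: C6H12 + 9 O2 -> 6 CO2 + 6 H2O
O2 needed = C + H/4 = 6 + 12/4 = 9.00 moles
Air moles = O2 / 0.21 = 9.00 / 0.21 = 42.86 moles air


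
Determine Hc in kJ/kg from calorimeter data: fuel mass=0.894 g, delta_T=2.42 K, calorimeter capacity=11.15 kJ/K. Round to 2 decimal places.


Hc = C_cal * delta_T / m_fuel
Q_released = 11.15 * 2.42 = 26.9830 kJ
m_fuel = 0.894 g = 0.894/1000 kg = 0.000894 kg
Hc = 26.9830 / 0.000894 = 30182.33 kJ/kg


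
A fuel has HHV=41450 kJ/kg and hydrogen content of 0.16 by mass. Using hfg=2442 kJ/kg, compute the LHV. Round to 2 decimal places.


LHV = HHV - hfg * 9 * H
Water correction = 2442 * 9 * 0.16 = 3516.480 kJ/kg
LHV = 41450 - 3516.480 = 37933.52 kJ/kg


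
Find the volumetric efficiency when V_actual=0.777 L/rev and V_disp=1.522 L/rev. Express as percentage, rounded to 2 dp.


eta_v = (V_actual / V_disp) * 100
Ratio = 0.777 / 1.522 = 0.5105
eta_v = 0.5105 * 100 = 51.05%


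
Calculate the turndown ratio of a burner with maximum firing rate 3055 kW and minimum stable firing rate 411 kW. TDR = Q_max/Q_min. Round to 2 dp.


TDR = Q_max / Q_min
TDR = 3055 / 411 = 7.43


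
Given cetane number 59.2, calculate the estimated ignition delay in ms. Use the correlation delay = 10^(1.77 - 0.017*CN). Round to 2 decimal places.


delay = 10^(1.77 - 0.017*CN)
Exponent = 1.77 - 0.017*59.2 = 0.7636
delay = 10^0.7636 = 5.80 ms


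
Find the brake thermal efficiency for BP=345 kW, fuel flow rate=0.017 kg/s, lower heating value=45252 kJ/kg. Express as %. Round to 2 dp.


eta_BTE = (BP / (mf * LHV)) * 100
Denominator = 0.017 * 45252 = 769.2840 kW
eta_BTE = (345 / 769.2840) * 100 = 44.85%


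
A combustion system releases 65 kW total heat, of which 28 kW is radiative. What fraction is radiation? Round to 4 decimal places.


f_rad = Q_rad / Q_total
f_rad = 28 / 65 = 0.4308


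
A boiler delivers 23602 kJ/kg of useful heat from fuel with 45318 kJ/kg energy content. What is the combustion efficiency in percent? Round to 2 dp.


Efficiency = (Q_useful / Q_fuel) * 100
Efficiency = (23602 / 45318) * 100
Efficiency = 0.5208 * 100 = 52.08%


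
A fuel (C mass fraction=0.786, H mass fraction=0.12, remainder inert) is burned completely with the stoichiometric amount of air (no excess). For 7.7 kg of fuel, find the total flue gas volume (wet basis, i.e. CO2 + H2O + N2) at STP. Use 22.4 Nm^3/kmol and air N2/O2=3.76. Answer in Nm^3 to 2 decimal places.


Per kg fuel: CO2 = (C/12 kmol)*22.4 = (0.786/12)*22.4 = 1.46720 Nm^3
Per kg fuel: H2O = (H/2 kmol)*22.4 = (0.12/2)*22.4 = 1.34400 Nm^3
O2 needed per kg fuel = C/12 + H/4 = 0.786/12 + 0.12/4 = 0.09550000 kmol
Per kg fuel: N2 = O2*3.76*22.4 = 0.09550000*3.76*22.4 = 8.04339 Nm^3
Total per kg = 1.46720 + 1.34400 + 8.04339 = 10.85459 Nm^3
Total = 10.85459 * 7.7 = 83.58 Nm^3


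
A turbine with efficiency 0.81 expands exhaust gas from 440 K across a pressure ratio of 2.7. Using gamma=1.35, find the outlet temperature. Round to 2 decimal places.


T_out = T_in * (1 - eta * (1 - PR^(-(gamma-1)/gamma)))
Exponent = -(1.35-1)/1.35 = -0.25925926
PR^exp = 2.7^(-0.25925926) = 0.77297411
Factor = 1 - 0.81*(1 - 0.77297411) = 0.81610903
T_out = 440 * 0.81610903 = 359.09 K


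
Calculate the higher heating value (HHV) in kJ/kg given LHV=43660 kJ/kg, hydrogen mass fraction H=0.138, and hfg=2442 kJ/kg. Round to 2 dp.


HHV = LHV + hfg * 9 * H
Water addition = 2442 * 9 * 0.138 = 3032.964 kJ/kg
HHV = 43660 + 3032.964 = 46692.96 kJ/kg


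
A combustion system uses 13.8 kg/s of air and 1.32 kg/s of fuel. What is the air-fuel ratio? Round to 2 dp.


AFR = m_air / m_fuel
AFR = 13.8 / 1.32 = 10.45


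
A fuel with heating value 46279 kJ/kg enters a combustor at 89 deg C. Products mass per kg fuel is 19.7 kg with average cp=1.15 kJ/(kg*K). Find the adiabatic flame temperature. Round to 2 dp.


T_ad = T_in + Hc / (m_p * cp)
Denominator = 19.7 * 1.15 = 22.6550
Temperature rise = 46279 / 22.6550 = 2042.77 K
T_ad = 89 + 2042.77 = 2131.77 deg C


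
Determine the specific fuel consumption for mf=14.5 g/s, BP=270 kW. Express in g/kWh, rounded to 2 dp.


SFC = (mf / BP) * 3600
Rate = 14.5 / 270 = 0.053704 g/(s*kW)
SFC = 0.053704 * 3600 = 193.33 g/kWh


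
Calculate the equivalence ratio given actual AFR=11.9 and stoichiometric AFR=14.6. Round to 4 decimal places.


phi = AFR_stoich / AFR_actual
phi = 14.6 / 11.9 = 1.2269


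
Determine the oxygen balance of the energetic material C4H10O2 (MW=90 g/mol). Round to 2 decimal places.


OB = -1600 * (2C + H/2 - O) / MW
Inner = 2*4 + 10/2 - 2 = 11.00
OB = -1600 * 11.00 / 90 = -195.56%


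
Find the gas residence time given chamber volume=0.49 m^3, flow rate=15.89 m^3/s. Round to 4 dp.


tau = V / Q_flow
tau = 0.49 / 15.89 = 0.0308 s


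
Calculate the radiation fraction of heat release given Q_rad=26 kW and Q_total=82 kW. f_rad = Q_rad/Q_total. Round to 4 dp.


f_rad = Q_rad / Q_total
f_rad = 26 / 82 = 0.3171


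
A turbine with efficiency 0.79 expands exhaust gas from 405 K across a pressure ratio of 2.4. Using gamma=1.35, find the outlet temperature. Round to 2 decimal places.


T_out = T_in * (1 - eta * (1 - PR^(-(gamma-1)/gamma)))
Exponent = -(1.35-1)/1.35 = -0.25925926
PR^exp = 2.4^(-0.25925926) = 0.79694200
Factor = 1 - 0.79*(1 - 0.79694200) = 0.83958418
T_out = 405 * 0.83958418 = 340.03 K


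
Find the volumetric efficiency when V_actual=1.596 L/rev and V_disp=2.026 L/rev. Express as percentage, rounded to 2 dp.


eta_v = (V_actual / V_disp) * 100
Ratio = 1.596 / 2.026 = 0.7878
eta_v = 0.7878 * 100 = 78.78%


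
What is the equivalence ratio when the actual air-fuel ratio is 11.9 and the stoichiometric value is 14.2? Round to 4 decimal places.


phi = AFR_stoich / AFR_actual
phi = 14.2 / 11.9 = 1.1933


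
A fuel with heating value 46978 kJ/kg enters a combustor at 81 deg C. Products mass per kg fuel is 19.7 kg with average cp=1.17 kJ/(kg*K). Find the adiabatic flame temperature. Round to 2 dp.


T_ad = T_in + Hc / (m_p * cp)
Denominator = 19.7 * 1.17 = 23.0490
Temperature rise = 46978 / 23.0490 = 2038.18 K
T_ad = 81 + 2038.18 = 2119.18 deg C


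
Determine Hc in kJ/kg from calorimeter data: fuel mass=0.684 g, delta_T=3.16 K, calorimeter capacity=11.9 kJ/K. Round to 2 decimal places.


Hc = C_cal * delta_T / m_fuel
Q_released = 11.9 * 3.16 = 37.6040 kJ
m_fuel = 0.684 g = 0.684/1000 kg = 0.000684 kg
Hc = 37.6040 / 0.000684 = 54976.61 kJ/kg


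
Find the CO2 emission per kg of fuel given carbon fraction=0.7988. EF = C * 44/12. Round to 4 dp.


EF = C_frac * (M_CO2 / M_C)
EF = 0.7988 * (44/12)
EF = 0.7988 * 3.666667 = 2.9289 kg_CO2/kg_fuel


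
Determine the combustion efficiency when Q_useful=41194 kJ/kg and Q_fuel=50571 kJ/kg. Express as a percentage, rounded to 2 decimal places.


Efficiency = (Q_useful / Q_fuel) * 100
Efficiency = (41194 / 50571) * 100
Efficiency = 0.8146 * 100 = 81.46%


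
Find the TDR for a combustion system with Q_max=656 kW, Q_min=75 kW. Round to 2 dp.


TDR = Q_max / Q_min
TDR = 656 / 75 = 8.75


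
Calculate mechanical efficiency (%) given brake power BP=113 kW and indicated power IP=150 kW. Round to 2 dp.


eta_mech = (BP / IP) * 100
Ratio = 113 / 150 = 0.7533
eta_mech = 0.7533 * 100 = 75.33%


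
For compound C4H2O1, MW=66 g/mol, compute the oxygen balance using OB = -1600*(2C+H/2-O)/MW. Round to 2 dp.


OB = -1600 * (2C + H/2 - O) / MW
Inner = 2*4 + 2/2 - 1 = 8.00
OB = -1600 * 8.00 / 66 = -193.94%


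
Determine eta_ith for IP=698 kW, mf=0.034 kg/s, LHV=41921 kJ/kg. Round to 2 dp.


eta_ith = (IP / (mf * LHV)) * 100
Denominator = 0.034 * 41921 = 1425.3140 kW
eta_ith = (698 / 1425.3140) * 100 = 48.97%


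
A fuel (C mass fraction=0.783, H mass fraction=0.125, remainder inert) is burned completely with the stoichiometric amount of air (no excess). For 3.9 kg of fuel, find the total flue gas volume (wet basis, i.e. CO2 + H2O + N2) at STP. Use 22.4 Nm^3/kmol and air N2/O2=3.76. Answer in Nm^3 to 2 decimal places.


Per kg fuel: CO2 = (C/12 kmol)*22.4 = (0.783/12)*22.4 = 1.46160 Nm^3
Per kg fuel: H2O = (H/2 kmol)*22.4 = (0.125/2)*22.4 = 1.40000 Nm^3
O2 needed per kg fuel = C/12 + H/4 = 0.783/12 + 0.125/4 = 0.09650000 kmol
Per kg fuel: N2 = O2*3.76*22.4 = 0.09650000*3.76*22.4 = 8.12762 Nm^3
Total per kg = 1.46160 + 1.40000 + 8.12762 = 10.98922 Nm^3
Total = 10.98922 * 3.9 = 42.86 Nm^3


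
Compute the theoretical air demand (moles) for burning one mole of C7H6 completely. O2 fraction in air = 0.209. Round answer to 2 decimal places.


Balanced combustion: C7H6 + 8.5 O2 -> 7 CO2 + 3 H2O
O2 needed = C + H/4 = 7 + 6/4 = 8.50 moles
Air moles = O2 / 0.209 = 8.50 / 0.209 = 40.67 moles air


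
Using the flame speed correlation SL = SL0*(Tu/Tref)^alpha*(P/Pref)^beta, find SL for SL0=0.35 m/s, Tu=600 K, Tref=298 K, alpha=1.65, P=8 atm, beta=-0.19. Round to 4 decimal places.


SL = SL0 * (Tu/Tref)^alpha * (P/Pref)^beta
T ratio = 600/298 = 2.01342282
(T ratio)^alpha = 2.01342282^1.65 = 3.173166
(P/Pref)^beta = 8^(-0.19) = 0.673617
SL = 0.35 * 3.173166 * 0.673617 = 0.7481 m/s


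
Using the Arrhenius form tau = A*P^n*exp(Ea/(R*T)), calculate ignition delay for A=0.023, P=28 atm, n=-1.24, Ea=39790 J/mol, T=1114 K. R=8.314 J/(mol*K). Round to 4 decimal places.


tau = A * P^n * exp(Ea/(R*T))
P^n = 28^(-1.24) = 0.01605181
Ea/(R*T) = 39790/(8.314*1114) = 4.296143
exp(Ea/(R*T)) = 73.416081
tau = 0.023 * 0.01605181 * 73.416081 = 0.0271 ms


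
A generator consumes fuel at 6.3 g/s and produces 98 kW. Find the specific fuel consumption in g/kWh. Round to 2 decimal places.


SFC = (mf / BP) * 3600
Rate = 6.3 / 98 = 0.064286 g/(s*kW)
SFC = 0.064286 * 3600 = 231.43 g/kWh


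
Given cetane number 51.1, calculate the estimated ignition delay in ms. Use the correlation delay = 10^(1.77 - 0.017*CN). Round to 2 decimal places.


delay = 10^(1.77 - 0.017*CN)
Exponent = 1.77 - 0.017*51.1 = 0.9013
delay = 10^0.9013 = 7.97 ms


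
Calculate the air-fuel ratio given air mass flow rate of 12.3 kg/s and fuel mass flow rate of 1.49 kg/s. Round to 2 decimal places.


AFR = m_air / m_fuel
AFR = 12.3 / 1.49 = 8.26


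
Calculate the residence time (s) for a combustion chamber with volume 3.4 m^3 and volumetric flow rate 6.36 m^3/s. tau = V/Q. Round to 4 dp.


tau = V / Q_flow
tau = 3.4 / 6.36 = 0.5346 s


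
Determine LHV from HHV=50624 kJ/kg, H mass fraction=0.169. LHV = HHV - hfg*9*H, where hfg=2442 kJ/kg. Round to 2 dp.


LHV = HHV - hfg * 9 * H
Water correction = 2442 * 9 * 0.169 = 3714.282 kJ/kg
LHV = 50624 - 3714.282 = 46909.72 kJ/kg


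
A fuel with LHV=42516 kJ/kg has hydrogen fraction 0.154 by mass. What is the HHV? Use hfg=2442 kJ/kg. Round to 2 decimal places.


HHV = LHV + hfg * 9 * H
Water addition = 2442 * 9 * 0.154 = 3384.612 kJ/kg
HHV = 42516 + 3384.612 = 45900.61 kJ/kg


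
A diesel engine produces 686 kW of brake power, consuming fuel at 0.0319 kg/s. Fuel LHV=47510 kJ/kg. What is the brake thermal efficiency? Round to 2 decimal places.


eta_BTE = (BP / (mf * LHV)) * 100
Denominator = 0.0319 * 47510 = 1515.5690 kW
eta_BTE = (686 / 1515.5690) * 100 = 45.26%


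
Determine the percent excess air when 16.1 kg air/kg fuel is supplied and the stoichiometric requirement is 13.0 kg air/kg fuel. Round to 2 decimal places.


Excess air = actual - stoichiometric = 16.1 - 13.0 = 3.10 kg/kg fuel
Excess air % = (excess / stoich) * 100 = (3.10 / 13.0) * 100 = 23.85%


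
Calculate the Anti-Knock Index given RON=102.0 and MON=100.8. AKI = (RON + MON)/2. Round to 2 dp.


AKI = (RON + MON) / 2
AKI = (102.0 + 100.8) / 2
AKI = 202.8 / 2 = 101.40


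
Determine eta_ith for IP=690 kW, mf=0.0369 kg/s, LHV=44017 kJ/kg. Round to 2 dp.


eta_ith = (IP / (mf * LHV)) * 100
Denominator = 0.0369 * 44017 = 1624.2273 kW
eta_ith = (690 / 1624.2273) * 100 = 42.48%


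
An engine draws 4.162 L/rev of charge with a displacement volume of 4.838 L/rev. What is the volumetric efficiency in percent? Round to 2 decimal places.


eta_v = (V_actual / V_disp) * 100
Ratio = 4.162 / 4.838 = 0.8603
eta_v = 0.8603 * 100 = 86.03%


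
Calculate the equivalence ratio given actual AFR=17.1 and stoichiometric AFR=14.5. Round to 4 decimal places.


phi = AFR_stoich / AFR_actual
phi = 14.5 / 17.1 = 0.8480


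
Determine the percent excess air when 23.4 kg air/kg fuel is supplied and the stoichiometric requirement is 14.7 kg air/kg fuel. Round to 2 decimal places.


Excess air = actual - stoichiometric = 23.4 - 14.7 = 8.70 kg/kg fuel
Excess air % = (excess / stoich) * 100 = (8.70 / 14.7) * 100 = 59.18%


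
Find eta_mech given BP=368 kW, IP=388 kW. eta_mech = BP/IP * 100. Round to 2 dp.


eta_mech = (BP / IP) * 100
Ratio = 368 / 388 = 0.9485
eta_mech = 0.9485 * 100 = 94.85%


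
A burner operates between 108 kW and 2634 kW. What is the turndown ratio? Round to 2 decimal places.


TDR = Q_max / Q_min
TDR = 2634 / 108 = 24.39


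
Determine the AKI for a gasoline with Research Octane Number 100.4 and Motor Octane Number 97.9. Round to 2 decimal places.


AKI = (RON + MON) / 2
AKI = (100.4 + 97.9) / 2
AKI = 198.3 / 2 = 99.15


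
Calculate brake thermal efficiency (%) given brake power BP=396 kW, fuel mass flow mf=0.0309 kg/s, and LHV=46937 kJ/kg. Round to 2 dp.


eta_BTE = (BP / (mf * LHV)) * 100
Denominator = 0.0309 * 46937 = 1450.3533 kW
eta_BTE = (396 / 1450.3533) * 100 = 27.30%


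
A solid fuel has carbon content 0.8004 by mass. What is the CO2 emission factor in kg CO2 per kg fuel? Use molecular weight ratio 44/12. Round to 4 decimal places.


EF = C_frac * (M_CO2 / M_C)
EF = 0.8004 * (44/12)
EF = 0.8004 * 3.666667 = 2.9348 kg_CO2/kg_fuel


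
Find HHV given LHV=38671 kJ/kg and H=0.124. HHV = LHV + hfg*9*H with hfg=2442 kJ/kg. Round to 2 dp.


HHV = LHV + hfg * 9 * H
Water addition = 2442 * 9 * 0.124 = 2725.272 kJ/kg
HHV = 38671 + 2725.272 = 41396.27 kJ/kg


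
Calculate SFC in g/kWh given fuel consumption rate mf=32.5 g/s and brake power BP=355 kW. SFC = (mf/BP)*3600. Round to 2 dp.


SFC = (mf / BP) * 3600
Rate = 32.5 / 355 = 0.091549 g/(s*kW)
SFC = 0.091549 * 3600 = 329.58 g/kWh


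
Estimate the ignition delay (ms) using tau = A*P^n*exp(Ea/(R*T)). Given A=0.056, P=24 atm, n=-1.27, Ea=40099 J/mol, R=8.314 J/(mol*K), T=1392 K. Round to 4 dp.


tau = A * P^n * exp(Ea/(R*T))
P^n = 24^(-1.27) = 0.01766574
Ea/(R*T) = 40099/(8.314*1392) = 3.464849
exp(Ea/(R*T)) = 31.971625
tau = 0.056 * 0.01766574 * 31.971625 = 0.0316 ms


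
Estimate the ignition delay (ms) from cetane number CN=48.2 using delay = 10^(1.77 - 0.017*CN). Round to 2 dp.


delay = 10^(1.77 - 0.017*CN)
Exponent = 1.77 - 0.017*48.2 = 0.9506
delay = 10^0.9506 = 8.92 ms


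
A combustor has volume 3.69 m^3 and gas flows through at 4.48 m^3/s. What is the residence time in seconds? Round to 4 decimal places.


tau = V / Q_flow
tau = 3.69 / 4.48 = 0.8237 s


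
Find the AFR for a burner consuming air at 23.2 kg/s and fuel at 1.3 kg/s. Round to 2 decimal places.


AFR = m_air / m_fuel
AFR = 23.2 / 1.3 = 17.85


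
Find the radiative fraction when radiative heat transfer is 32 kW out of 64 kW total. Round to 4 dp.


f_rad = Q_rad / Q_total
f_rad = 32 / 64 = 0.5000


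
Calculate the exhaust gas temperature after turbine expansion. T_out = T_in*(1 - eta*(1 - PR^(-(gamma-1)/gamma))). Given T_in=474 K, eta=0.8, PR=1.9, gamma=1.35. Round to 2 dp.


T_out = T_in * (1 - eta * (1 - PR^(-(gamma-1)/gamma)))
Exponent = -(1.35-1)/1.35 = -0.25925926
PR^exp = 1.9^(-0.25925926) = 0.84670193
Factor = 1 - 0.8*(1 - 0.84670193) = 0.87736154
T_out = 474 * 0.87736154 = 415.87 K


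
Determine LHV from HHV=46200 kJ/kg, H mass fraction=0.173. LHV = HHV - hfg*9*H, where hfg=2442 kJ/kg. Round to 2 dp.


LHV = HHV - hfg * 9 * H
Water correction = 2442 * 9 * 0.173 = 3802.194 kJ/kg
LHV = 46200 - 3802.194 = 42397.81 kJ/kg


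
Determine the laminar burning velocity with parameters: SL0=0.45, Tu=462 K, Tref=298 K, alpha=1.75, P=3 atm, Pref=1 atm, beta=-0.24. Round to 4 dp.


SL = SL0 * (Tu/Tref)^alpha * (P/Pref)^beta
T ratio = 462/298 = 1.55033557
(T ratio)^alpha = 1.55033557^1.75 = 2.153997
(P/Pref)^beta = 3^(-0.24) = 0.768229
SL = 0.45 * 2.153997 * 0.768229 = 0.7446 m/s


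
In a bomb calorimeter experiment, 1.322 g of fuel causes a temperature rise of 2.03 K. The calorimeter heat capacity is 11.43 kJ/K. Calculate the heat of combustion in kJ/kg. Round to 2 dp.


Hc = C_cal * delta_T / m_fuel
Q_released = 11.43 * 2.03 = 23.2029 kJ
m_fuel = 1.322 g = 1.322/1000 kg = 0.001322 kg
Hc = 23.2029 / 0.001322 = 17551.36 kJ/kg


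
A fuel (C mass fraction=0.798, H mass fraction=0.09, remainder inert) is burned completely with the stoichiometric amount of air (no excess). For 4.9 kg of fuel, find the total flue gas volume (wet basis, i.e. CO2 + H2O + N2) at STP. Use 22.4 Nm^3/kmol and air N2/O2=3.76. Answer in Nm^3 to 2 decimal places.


Per kg fuel: CO2 = (C/12 kmol)*22.4 = (0.798/12)*22.4 = 1.48960 Nm^3
Per kg fuel: H2O = (H/2 kmol)*22.4 = (0.09/2)*22.4 = 1.00800 Nm^3
O2 needed per kg fuel = C/12 + H/4 = 0.798/12 + 0.09/4 = 0.08900000 kmol
Per kg fuel: N2 = O2*3.76*22.4 = 0.08900000*3.76*22.4 = 7.49594 Nm^3
Total per kg = 1.48960 + 1.00800 + 7.49594 = 9.99354 Nm^3
Total = 9.99354 * 4.9 = 48.97 Nm^3


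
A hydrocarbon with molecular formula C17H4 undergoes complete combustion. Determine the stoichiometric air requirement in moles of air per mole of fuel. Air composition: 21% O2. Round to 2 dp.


Balanced combustion: C17H4 + 18 O2 -> 17 CO2 + 2 H2O
O2 needed = C + H/4 = 17 + 4/4 = 18.00 moles
Air moles = O2 / 0.21 = 18.00 / 0.21 = 85.71 moles air


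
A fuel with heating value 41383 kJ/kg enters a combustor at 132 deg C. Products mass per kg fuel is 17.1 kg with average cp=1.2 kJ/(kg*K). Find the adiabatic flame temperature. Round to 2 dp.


T_ad = T_in + Hc / (m_p * cp)
Denominator = 17.1 * 1.2 = 20.5200
Temperature rise = 41383 / 20.5200 = 2016.72 K
T_ad = 132 + 2016.72 = 2148.72 deg C


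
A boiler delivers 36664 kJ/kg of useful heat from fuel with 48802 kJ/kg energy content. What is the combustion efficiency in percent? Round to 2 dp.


Efficiency = (Q_useful / Q_fuel) * 100
Efficiency = (36664 / 48802) * 100
Efficiency = 0.7513 * 100 = 75.13%


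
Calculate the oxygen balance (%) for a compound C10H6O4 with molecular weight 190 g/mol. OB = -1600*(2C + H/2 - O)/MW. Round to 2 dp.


OB = -1600 * (2C + H/2 - O) / MW
Inner = 2*10 + 6/2 - 4 = 19.00
OB = -1600 * 19.00 / 190 = -160.00%


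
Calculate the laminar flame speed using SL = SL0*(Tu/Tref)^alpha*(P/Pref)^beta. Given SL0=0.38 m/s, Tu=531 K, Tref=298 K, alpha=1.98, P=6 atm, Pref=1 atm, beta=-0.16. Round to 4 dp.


SL = SL0 * (Tu/Tref)^alpha * (P/Pref)^beta
T ratio = 531/298 = 1.78187919
(T ratio)^alpha = 1.78187919^1.98 = 3.138622
(P/Pref)^beta = 6^(-0.16) = 0.750751
SL = 0.38 * 3.138622 * 0.750751 = 0.8954 m/s


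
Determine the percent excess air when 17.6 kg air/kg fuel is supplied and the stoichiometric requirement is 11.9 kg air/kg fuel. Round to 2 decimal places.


Excess air = actual - stoichiometric = 17.6 - 11.9 = 5.70 kg/kg fuel
Excess air % = (excess / stoich) * 100 = (5.70 / 11.9) * 100 = 47.90%


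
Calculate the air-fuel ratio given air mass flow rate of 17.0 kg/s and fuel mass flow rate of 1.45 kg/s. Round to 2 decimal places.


AFR = m_air / m_fuel
AFR = 17.0 / 1.45 = 11.72


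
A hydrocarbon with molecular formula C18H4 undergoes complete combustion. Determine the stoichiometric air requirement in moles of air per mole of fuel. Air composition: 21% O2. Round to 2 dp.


Balanced combustion: C18H4 + 19 O2 -> 18 CO2 + 2 H2O
O2 needed = C + H/4 = 18 + 4/4 = 19.00 moles
Air moles = O2 / 0.21 = 19.00 / 0.21 = 90.48 moles air


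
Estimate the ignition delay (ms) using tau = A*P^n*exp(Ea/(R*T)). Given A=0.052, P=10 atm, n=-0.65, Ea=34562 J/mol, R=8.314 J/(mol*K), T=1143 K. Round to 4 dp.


tau = A * P^n * exp(Ea/(R*T))
P^n = 10^(-0.65) = 0.22387211
Ea/(R*T) = 34562/(8.314*1143) = 3.636994
exp(Ea/(R*T)) = 37.977514
tau = 0.052 * 0.22387211 * 37.977514 = 0.4421 ms


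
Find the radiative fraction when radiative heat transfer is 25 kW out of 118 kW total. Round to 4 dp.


f_rad = Q_rad / Q_total
f_rad = 25 / 118 = 0.2119


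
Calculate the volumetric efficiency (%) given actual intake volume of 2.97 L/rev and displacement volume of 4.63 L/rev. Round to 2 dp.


eta_v = (V_actual / V_disp) * 100
Ratio = 2.97 / 4.63 = 0.6415
eta_v = 0.6415 * 100 = 64.15%


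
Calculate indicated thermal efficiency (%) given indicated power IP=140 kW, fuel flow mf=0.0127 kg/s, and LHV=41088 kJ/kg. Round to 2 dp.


eta_ith = (IP / (mf * LHV)) * 100
Denominator = 0.0127 * 41088 = 521.8176 kW
eta_ith = (140 / 521.8176) * 100 = 26.83%


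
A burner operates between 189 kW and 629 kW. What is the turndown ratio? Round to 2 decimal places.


TDR = Q_max / Q_min
TDR = 629 / 189 = 3.33


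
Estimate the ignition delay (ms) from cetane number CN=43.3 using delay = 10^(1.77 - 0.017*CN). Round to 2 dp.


delay = 10^(1.77 - 0.017*CN)
Exponent = 1.77 - 0.017*43.3 = 1.0339
delay = 10^1.0339 = 10.81 ms


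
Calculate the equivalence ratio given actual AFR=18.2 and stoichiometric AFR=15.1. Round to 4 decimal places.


phi = AFR_stoich / AFR_actual
phi = 15.1 / 18.2 = 0.8297


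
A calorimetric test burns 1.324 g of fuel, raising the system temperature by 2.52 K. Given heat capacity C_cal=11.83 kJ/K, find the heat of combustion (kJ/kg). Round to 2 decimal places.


Hc = C_cal * delta_T / m_fuel
Q_released = 11.83 * 2.52 = 29.8116 kJ
m_fuel = 1.324 g = 1.324/1000 kg = 0.001324 kg
Hc = 29.8116 / 0.001324 = 22516.31 kJ/kg


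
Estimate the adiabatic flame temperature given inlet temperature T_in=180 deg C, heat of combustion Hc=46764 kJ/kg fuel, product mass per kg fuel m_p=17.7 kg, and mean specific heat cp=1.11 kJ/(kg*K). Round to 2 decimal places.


T_ad = T_in + Hc / (m_p * cp)
Denominator = 17.7 * 1.11 = 19.6470
Temperature rise = 46764 / 19.6470 = 2380.21 K
T_ad = 180 + 2380.21 = 2560.21 deg C


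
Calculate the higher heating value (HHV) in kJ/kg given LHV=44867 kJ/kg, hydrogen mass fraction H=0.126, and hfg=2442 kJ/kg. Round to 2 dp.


HHV = LHV + hfg * 9 * H
Water addition = 2442 * 9 * 0.126 = 2769.228 kJ/kg
HHV = 44867 + 2769.228 = 47636.23 kJ/kg


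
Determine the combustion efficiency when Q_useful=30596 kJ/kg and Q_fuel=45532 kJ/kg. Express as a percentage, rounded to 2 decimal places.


Efficiency = (Q_useful / Q_fuel) * 100
Efficiency = (30596 / 45532) * 100
Efficiency = 0.6720 * 100 = 67.20%


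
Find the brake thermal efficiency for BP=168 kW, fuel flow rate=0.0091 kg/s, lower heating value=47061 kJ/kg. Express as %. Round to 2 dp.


eta_BTE = (BP / (mf * LHV)) * 100
Denominator = 0.0091 * 47061 = 428.2551 kW
eta_BTE = (168 / 428.2551) * 100 = 39.23%


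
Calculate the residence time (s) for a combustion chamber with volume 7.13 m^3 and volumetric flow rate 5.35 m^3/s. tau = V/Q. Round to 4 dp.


tau = V / Q_flow
tau = 7.13 / 5.35 = 1.3327 s


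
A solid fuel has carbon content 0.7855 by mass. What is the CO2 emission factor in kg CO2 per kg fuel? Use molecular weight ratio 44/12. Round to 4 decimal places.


EF = C_frac * (M_CO2 / M_C)
EF = 0.7855 * (44/12)
EF = 0.7855 * 3.666667 = 2.8802 kg_CO2/kg_fuel


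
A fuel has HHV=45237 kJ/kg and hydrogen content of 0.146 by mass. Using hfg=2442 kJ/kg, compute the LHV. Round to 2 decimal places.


LHV = HHV - hfg * 9 * H
Water correction = 2442 * 9 * 0.146 = 3208.788 kJ/kg
LHV = 45237 - 3208.788 = 42028.21 kJ/kg


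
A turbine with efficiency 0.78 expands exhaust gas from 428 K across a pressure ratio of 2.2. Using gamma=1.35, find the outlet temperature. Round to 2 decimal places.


T_out = T_in * (1 - eta * (1 - PR^(-(gamma-1)/gamma)))
Exponent = -(1.35-1)/1.35 = -0.25925926
PR^exp = 2.2^(-0.25925926) = 0.81512413
Factor = 1 - 0.78*(1 - 0.81512413) = 0.85579682
T_out = 428 * 0.85579682 = 366.28 K


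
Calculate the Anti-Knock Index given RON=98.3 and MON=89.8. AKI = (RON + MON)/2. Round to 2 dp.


AKI = (RON + MON) / 2
AKI = (98.3 + 89.8) / 2
AKI = 188.1 / 2 = 94.05


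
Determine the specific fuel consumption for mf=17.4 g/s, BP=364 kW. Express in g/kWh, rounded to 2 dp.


SFC = (mf / BP) * 3600
Rate = 17.4 / 364 = 0.047802 g/(s*kW)
SFC = 0.047802 * 3600 = 172.09 g/kWh


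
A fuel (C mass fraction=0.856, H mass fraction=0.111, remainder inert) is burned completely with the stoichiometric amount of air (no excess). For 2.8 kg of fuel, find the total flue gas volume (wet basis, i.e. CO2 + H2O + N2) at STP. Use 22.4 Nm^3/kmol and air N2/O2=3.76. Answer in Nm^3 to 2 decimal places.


Per kg fuel: CO2 = (C/12 kmol)*22.4 = (0.856/12)*22.4 = 1.59787 Nm^3
Per kg fuel: H2O = (H/2 kmol)*22.4 = (0.111/2)*22.4 = 1.24320 Nm^3
O2 needed per kg fuel = C/12 + H/4 = 0.856/12 + 0.111/4 = 0.09908333 kmol
Per kg fuel: N2 = O2*3.76*22.4 = 0.09908333*3.76*22.4 = 8.34519 Nm^3
Total per kg = 1.59787 + 1.24320 + 8.34519 = 11.18626 Nm^3
Total = 11.18626 * 2.8 = 31.32 Nm^3


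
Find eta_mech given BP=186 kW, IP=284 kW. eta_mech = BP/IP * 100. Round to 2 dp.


eta_mech = (BP / IP) * 100
Ratio = 186 / 284 = 0.6549
eta_mech = 0.6549 * 100 = 65.49%


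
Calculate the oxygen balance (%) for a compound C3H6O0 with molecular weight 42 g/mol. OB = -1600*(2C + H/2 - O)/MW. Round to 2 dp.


OB = -1600 * (2C + H/2 - O) / MW
Inner = 2*3 + 6/2 - 0 = 9.00
OB = -1600 * 9.00 / 42 = -342.86%


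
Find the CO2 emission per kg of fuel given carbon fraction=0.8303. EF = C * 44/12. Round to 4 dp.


EF = C_frac * (M_CO2 / M_C)
EF = 0.8303 * (44/12)
EF = 0.8303 * 3.666667 = 3.0444 kg_CO2/kg_fuel


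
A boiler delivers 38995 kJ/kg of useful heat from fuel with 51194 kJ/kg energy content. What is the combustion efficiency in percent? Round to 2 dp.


Efficiency = (Q_useful / Q_fuel) * 100
Efficiency = (38995 / 51194) * 100
Efficiency = 0.7617 * 100 = 76.17%


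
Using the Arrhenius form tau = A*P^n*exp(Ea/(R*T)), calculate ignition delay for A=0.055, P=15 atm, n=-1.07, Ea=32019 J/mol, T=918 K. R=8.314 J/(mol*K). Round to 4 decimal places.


tau = A * P^n * exp(Ea/(R*T))
P^n = 15^(-1.07) = 0.05515468
Ea/(R*T) = 32019/(8.314*918) = 4.195223
exp(Ea/(R*T)) = 66.368538
tau = 0.055 * 0.05515468 * 66.368538 = 0.2013 ms


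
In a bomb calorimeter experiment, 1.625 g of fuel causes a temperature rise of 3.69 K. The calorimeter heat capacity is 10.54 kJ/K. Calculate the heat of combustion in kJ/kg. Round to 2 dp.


Hc = C_cal * delta_T / m_fuel
Q_released = 10.54 * 3.69 = 38.8926 kJ
m_fuel = 1.625 g = 1.625/1000 kg = 0.001625 kg
Hc = 38.8926 / 0.001625 = 23933.91 kJ/kg


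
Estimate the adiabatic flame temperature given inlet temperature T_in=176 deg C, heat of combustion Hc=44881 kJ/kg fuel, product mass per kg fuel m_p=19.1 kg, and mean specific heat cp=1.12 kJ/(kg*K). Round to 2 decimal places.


T_ad = T_in + Hc / (m_p * cp)
Denominator = 19.1 * 1.12 = 21.3920
Temperature rise = 44881 / 21.3920 = 2098.03 K
T_ad = 176 + 2098.03 = 2274.03 deg C


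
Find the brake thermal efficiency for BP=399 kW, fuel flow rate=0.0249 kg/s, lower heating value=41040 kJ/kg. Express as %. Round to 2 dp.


eta_BTE = (BP / (mf * LHV)) * 100
Denominator = 0.0249 * 41040 = 1021.8960 kW
eta_BTE = (399 / 1021.8960) * 100 = 39.05%


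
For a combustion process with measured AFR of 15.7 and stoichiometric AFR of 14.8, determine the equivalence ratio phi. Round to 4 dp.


phi = AFR_stoich / AFR_actual
phi = 14.8 / 15.7 = 0.9427


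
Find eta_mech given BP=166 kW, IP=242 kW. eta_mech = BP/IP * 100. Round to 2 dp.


eta_mech = (BP / IP) * 100
Ratio = 166 / 242 = 0.6860
eta_mech = 0.6860 * 100 = 68.60%
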